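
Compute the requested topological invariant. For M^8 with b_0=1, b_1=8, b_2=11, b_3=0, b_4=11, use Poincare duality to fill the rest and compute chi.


By Poincare duality b_k = b_{8-k}, so full Betti numbers: b_0=1, b_1=8, b_2=11, b_3=0, b_4=11, b_5=0, b_6=11, b_7=8, b_8=1.
chi = sum (-1)^k b_k = 19

19


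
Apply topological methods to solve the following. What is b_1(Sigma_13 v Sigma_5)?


For a wedge: H_1(A v B) = H_1(A) + H_1(B).
b_1(Sigma_13) = 26, b_1(Sigma_5) = 10.
b_1 = 26 + 10 = 36

36


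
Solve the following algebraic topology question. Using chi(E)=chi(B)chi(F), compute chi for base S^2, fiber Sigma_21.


chi(S^2) = 2 (n even), chi(Sigma_21) = 2 - 2*21 = -40.
chi(E) = 2 * (-40) = -80

-80


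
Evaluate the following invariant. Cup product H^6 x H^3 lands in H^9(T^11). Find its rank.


Cup product: H^p x H^q -> H^{p+q}; here p+q = 6+3 = 9.
rank H^k(T^n) = C(n,k).
C(11,9) = 55

55


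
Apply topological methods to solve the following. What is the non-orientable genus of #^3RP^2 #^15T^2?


Since a >= 1, the sum is non-orientable; each T^2 can be replaced by RP^2 # RP^2 (since T^2#RP^2 = 3RP^2).
Total crosscaps k = 3 + 2*15 = 33.
Check via chi: chi = 3*1 + 15*0 - (3+15-1)*2 = -31 = 2 - k = -31. Consistent.

33


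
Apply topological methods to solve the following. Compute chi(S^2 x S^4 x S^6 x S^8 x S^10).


chi is multiplicative: chi(X x Y) = chi(X) chi(Y).
Each even-dim sphere has chi = 2. There are 5 factors.
chi = 2^5 = 32

32


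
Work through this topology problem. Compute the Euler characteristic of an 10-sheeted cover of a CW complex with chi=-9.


For a finite covering: chi(E) = (number of sheets) * chi(B).
chi(E) = 10 * (-9) = -90

-90


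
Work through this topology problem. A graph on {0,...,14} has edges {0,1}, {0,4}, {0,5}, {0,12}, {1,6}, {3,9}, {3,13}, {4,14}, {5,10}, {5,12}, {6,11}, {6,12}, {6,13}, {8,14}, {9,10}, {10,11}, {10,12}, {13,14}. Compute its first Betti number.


b_1 = E - V + (number of components).
E = 18, V = 15, components = 3.
b_1 = 18 - 15 + 3 = 6

6


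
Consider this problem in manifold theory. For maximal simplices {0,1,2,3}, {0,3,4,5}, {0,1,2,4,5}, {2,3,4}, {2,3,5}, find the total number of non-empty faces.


Each maximal simplex on m vertices has 2^m - 1 nonempty faces.
Take the union (dedupe shared faces).
Total distinct faces = 47

47


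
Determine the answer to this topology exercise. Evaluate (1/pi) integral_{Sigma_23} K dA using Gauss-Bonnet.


Gauss-Bonnet: integral K dA = 2*pi*chi(M).
chi(Sigma_23) = 2 - 2*23 = -44.
(integral K dA)/pi = 2*chi = 2*(-44) = -88

-88


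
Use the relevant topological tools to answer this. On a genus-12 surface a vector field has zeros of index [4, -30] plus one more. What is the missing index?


Poincare-Hopf: sum of indices = chi(M).
chi(Sigma_12) = 2 - 2*12 = -22.
Sum of known indices = -26.
x = chi - (sum known) = -22 - (-26) = 4

4


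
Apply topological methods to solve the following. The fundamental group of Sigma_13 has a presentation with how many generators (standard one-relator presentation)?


Standard presentation: pi_1(Sigma_g) = <a_1,b_1,...,a_g,b_g | [a_1,b_1]...[a_g,b_g] = 1>.
Number of generators = 2g = 2*13 = 26

26


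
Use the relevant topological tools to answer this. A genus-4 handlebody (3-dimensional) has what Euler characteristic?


A genus-g handlebody deformation retracts to a wedge of g circles.
chi(vee_g S^1) = 1 - g.
chi(H_4) = 1 - 4 = -3

-3


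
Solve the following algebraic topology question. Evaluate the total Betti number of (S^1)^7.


b_k(T^7) = C(7,k), so the sum over k is sum_k C(7,k) = 2^7.
Total = 2^7 = 128

128


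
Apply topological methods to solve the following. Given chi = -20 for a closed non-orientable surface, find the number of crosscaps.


chi = 2 - k for closed non-orientable surfaces with k crosscaps.
-20 = 2 - k
k = 2 - (-20) = 22

22


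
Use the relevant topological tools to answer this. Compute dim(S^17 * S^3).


Join of spheres: S^m * S^n = S^{m+n+1}.
dim = 17 + 3 + 1 = 21

21


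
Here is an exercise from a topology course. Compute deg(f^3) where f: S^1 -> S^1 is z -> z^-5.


deg(f) = -5. Degree is multiplicative: deg(f^3) = (deg f)^3.
deg(f^3) = (-5)^3 = -125

-125


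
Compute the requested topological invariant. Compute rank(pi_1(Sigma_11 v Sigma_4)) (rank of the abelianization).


For a wedge: H_1(A v B) = H_1(A) + H_1(B).
b_1(Sigma_11) = 22, b_1(Sigma_4) = 8.
b_1 = 22 + 8 = 30

30


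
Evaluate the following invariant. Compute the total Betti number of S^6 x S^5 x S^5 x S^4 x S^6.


Total Betti number is multiplicative under products.
Each S^d (d>=1) has total Betti number 2.
There are 5 sphere factors.
Total = 2^5 = 32

32


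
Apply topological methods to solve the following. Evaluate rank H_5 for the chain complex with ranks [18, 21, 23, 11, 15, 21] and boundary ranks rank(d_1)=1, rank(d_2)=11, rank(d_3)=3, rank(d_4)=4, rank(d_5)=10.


rank H_k = rank(ker d_k) - rank(im d_{k+1}).
rank(ker d_5) = rank(C_5) - rank(d_5) = 21 - 10 = 11.
rank(im d_{5+1}) = 0.
rank H_5 = 11 - 0 = 11

11


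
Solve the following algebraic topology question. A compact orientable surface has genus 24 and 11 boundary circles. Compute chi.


For a compact orientable surface with genus g and b boundary components: chi = 2 - 2g - b.
chi = 2 - 2*24 - 11 = 2 - 48 - 11 = -57

-57


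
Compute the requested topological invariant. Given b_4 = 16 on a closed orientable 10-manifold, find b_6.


Poincare duality for closed orientable n-manifolds: b_k = b_{n-k}.
Here n = 10, so b_6 = b_4 = 16

16


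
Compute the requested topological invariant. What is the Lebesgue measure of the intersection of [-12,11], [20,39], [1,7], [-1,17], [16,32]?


Intersection = [max(a_i), min(b_i)] = [20, 7].
Since 20 > 7, the intersection is empty.
Length = 0

0


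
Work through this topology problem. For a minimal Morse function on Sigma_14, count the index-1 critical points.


A perfect Morse function has m_k = b_k.
For Sigma_14: b_0=1, b_1=2g=28, b_2=1.
Saddles m_1 = 2g = 28

28


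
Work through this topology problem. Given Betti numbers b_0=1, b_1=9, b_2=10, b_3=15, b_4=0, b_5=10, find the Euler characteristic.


chi = sum_k (-1)^k b_k.
= (1) + (-9) + (10) + (-15) + (0) + (-10)
= -23

-23


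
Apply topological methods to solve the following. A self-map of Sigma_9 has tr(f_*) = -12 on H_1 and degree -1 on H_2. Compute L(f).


L(f) = tr(f_0*) - tr(f_1*) + tr(f_2*).
= 1 - (-12) + (-1)
= 12

12


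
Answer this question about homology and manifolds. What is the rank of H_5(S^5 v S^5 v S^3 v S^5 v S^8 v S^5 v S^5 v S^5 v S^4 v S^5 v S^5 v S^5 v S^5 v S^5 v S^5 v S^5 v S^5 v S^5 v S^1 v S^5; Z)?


For a wedge of spheres, H_k (k>0) is free on one generator per sphere of dimension k.
Spheres of dimension 5: count = 16.
b_5 = 16

16


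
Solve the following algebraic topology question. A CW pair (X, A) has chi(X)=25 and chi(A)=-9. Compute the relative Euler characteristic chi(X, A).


Relative Euler characteristic: chi(X, A) = chi(X) - chi(A).
= 25 - (-9) = 34

34


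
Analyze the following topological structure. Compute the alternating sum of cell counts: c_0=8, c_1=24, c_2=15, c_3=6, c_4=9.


chi = sum_k (-1)^k c_k.
= (-1)^0*8 + (-1)^1*24 + (-1)^2*15 + (-1)^3*6 + (-1)^4*9
= (8) + (-24) + (15) + (-6) + (9)
= 2

2


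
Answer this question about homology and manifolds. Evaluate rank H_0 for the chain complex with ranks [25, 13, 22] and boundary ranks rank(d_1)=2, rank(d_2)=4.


rank H_k = rank(ker d_k) - rank(im d_{k+1}).
rank(ker d_0) = rank(C_0) - rank(d_0) = 25 - 0 = 25.
rank(im d_{0+1}) = 2.
rank H_0 = 25 - 2 = 23

23


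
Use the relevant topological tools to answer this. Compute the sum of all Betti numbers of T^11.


b_k(T^11) = C(11,k), so the sum over k is sum_k C(11,k) = 2^11.
Total = 2^11 = 2048

2048


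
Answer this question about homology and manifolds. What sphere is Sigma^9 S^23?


Each suspension raises dimension by 1: Sigma S^n = S^{n+1}.
Sigma^9 S^23 = S^{23+9} = S^32

32


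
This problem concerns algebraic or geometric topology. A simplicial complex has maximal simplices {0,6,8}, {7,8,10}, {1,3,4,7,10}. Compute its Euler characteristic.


Enumerate all faces; f-vector: f_0=8, f_1=15, f_2=12, f_3=5, f_4=1.
chi = sum (-1)^k f_k = 1

1


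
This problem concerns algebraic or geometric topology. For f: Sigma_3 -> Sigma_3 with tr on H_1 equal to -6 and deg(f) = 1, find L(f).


L(f) = tr(f_0*) - tr(f_1*) + tr(f_2*).
= 1 - (-6) + (1)
= 8

8


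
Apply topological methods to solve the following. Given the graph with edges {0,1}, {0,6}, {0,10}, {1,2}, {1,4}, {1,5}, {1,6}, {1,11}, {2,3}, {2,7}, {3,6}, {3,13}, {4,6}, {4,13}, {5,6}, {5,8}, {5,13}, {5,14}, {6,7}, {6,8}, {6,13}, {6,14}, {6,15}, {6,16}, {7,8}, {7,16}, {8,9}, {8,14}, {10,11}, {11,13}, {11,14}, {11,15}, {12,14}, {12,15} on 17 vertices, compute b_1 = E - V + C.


b_1 = E - V + (number of components).
E = 34, V = 17, components = 1.
b_1 = 34 - 17 + 1 = 18

18


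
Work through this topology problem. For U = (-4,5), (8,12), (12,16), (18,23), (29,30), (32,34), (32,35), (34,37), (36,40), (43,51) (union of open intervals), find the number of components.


Sort and merge overlapping open intervals.
Merged: (-4,5), (8,12), (12,16), (18,23), (29,30), (32,40), (43,51).
Number of components = 7

7


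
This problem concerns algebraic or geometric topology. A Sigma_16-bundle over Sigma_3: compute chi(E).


For a fiber bundle F -> E -> B (with CW structure): chi(E) = chi(B) * chi(F).
chi(Sigma_3) = -4, chi(Sigma_16) = -30.
chi(E) = (-4) * (-30) = 120

120


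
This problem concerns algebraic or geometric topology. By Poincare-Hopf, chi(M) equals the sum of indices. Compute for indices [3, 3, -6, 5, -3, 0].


Poincare-Hopf: chi(M) = sum of indices of zeros.
chi = (3) + (3) + (-6) + (5) + (-3) + (0) = 2

2


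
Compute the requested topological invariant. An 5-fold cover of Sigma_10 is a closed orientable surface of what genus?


For an n-sheeted cover: chi(E) = n * chi(B).
chi(Sigma_10) = 2 - 2*10 = -18.
chi(E) = 5 * (-18) = -90.
genus(E) = (2 - chi(E))/2 = (2 - (-90))/2 = 92/2 = 46

46


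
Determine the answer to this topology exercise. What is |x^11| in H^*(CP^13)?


|x| = 2 in H^*(CP^n).
|x^11| = 11 * |x| = 11 * 2 = 22

22


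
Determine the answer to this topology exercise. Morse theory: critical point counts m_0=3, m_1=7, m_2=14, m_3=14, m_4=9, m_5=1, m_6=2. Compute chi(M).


Morse theory: chi(M) = sum_k (-1)^k m_k where m_k = #(index-k critical points).
= (3) + (-7) + (14) + (-14) + (9) + (-1) + (2) = 6

6


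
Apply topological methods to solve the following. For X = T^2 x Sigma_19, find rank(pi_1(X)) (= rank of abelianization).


pi_1(A x B) = pi_1(A) x pi_1(B); rank of abelianization = b_1.
b_1(T^2) = 2, b_1(Sigma_19) = 2*19 = 38.
b_1(product) = 2 + 38 = 40

40


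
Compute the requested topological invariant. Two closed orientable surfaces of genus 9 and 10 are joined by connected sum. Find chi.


chi(Sigma_9) = 2 - 2*9 = -16
chi(Sigma_10) = 2 - 2*10 = -18
For surfaces: chi(A#B) = chi(A) + chi(B) - 2.
chi = -16 + -18 - 2 = -36

-36


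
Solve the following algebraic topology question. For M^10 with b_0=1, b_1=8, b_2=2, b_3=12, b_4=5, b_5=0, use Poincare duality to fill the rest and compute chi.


By Poincare duality b_k = b_{10-k}, so full Betti numbers: b_0=1, b_1=8, b_2=2, b_3=12, b_4=5, b_5=0, b_6=5, b_7=12, b_8=2, b_9=8, b_10=1.
chi = sum (-1)^k b_k = -24

-24


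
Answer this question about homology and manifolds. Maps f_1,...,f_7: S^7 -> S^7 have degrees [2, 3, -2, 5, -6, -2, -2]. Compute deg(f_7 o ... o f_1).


Degree is multiplicative: deg(composition) = product of degrees.
= (2) * (3) * (-2) * (5) * (-6) * (-2) * (-2) = 1440

1440


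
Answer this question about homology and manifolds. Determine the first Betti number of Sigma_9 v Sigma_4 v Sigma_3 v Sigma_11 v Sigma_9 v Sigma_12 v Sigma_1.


For a wedge X v Y: reduced H_k(X v Y) = H_k(X) + H_k(Y).
Each Sigma_g contributes b_1 = 2g.
b_1 = 18 + 8 + 6 + 22 + 18 + 24 + 2 = 98

98


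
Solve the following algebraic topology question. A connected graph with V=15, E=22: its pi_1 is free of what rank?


For a connected graph: rank(pi_1) = b_1 = E - V + 1 = 1 - chi.
chi = V - E = 15 - 22 = -7.
rank = 1 - (-7) = 22 - 15 + 1 = 8

8


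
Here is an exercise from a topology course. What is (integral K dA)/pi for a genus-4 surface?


Gauss-Bonnet: integral K dA = 2*pi*chi(M).
chi(Sigma_4) = 2 - 2*4 = -6.
(integral K dA)/pi = 2*chi = 2*(-6) = -12

-12


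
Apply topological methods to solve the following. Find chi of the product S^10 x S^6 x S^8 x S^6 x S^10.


chi is multiplicative: chi(X x Y) = chi(X) chi(Y).
Each even-dim sphere has chi = 2. There are 5 factors.
chi = 2^5 = 32

32


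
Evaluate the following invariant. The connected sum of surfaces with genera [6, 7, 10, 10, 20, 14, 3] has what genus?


Genus is additive under connected sum of orientable surfaces.
g = 6 + 7 + 10 + 10 + 20 + 14 + 3 = 70

70


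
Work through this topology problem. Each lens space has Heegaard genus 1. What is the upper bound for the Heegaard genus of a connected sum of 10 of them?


Heegaard genus satisfies g(A#B) <= g(A) + g(B).
Each lens space has g = 1.
Upper bound: 10 * 1 = 10

10


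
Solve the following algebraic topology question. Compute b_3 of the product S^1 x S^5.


Each S^d has Poincare polynomial 1 + t^d.
The product S^1 x S^5 has Poincare polynomial prod(1+t^d_i).
Expanding: b_0=1, b_1=1, b_5=1, b_6=1.
b_3 = 0

0


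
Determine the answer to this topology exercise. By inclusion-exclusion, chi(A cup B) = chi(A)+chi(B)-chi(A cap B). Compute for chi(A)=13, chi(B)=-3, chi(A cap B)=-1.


chi(A cup B) = chi(A) + chi(B) - chi(A cap B)
= 13 + (-3) - (-1)
= 11

11


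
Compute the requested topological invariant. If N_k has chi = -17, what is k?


chi = 2 - k for closed non-orientable surfaces with k crosscaps.
-17 = 2 - k
k = 2 - (-17) = 19

19


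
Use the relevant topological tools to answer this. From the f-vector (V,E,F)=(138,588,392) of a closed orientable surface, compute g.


chi = V - E + F = 138 - 588 + 392 = -58
For orientable closed surface: chi = 2 - 2g, so g = (2 - chi)/2.
g = (2 - (-58)) / 2 = 60 / 2 = 30

30


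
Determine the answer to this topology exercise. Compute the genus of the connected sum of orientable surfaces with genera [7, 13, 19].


Genus is additive under connected sum of orientable surfaces.
g = 7 + 13 + 19 = 39

39


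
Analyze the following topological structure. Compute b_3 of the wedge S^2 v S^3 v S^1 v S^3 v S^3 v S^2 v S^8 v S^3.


For a wedge of spheres, H_k (k>0) is free on one generator per sphere of dimension k.
Spheres of dimension 3: count = 4.
b_3 = 4

4


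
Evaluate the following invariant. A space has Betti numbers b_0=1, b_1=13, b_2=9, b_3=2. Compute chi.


chi = sum_k (-1)^k b_k.
= (1) + (-13) + (9) + (-2)
= -5

-5


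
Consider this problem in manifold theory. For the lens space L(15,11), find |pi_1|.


pi_1(L(p,q)) = Z/pZ for any q coprime to p.
|pi_1(L(15,11))| = 15

15


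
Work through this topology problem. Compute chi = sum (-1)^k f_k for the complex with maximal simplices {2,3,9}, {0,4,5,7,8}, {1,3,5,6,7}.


Enumerate all faces; f-vector: f_0=10, f_1=22, f_2=21, f_3=10, f_4=2.
chi = sum (-1)^k f_k = 1

1


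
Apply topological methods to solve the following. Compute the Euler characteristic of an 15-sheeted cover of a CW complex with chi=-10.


For a finite covering: chi(E) = (number of sheets) * chi(B).
chi(E) = 15 * (-10) = -150

-150


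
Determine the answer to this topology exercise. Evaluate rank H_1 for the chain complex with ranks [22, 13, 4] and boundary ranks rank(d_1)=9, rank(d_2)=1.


rank H_k = rank(ker d_k) - rank(im d_{k+1}).
rank(ker d_1) = rank(C_1) - rank(d_1) = 13 - 9 = 4.
rank(im d_{1+1}) = 1.
rank H_1 = 4 - 1 = 3

3


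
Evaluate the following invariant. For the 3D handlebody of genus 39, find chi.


A genus-g handlebody deformation retracts to a wedge of g circles.
chi(vee_g S^1) = 1 - g.
chi(H_39) = 1 - 39 = -38

-38


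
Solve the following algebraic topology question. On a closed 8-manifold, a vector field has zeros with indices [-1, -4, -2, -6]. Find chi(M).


Poincare-Hopf: chi(M) = sum of indices of zeros.
chi = (-1) + (-4) + (-2) + (-6) = -13

-13


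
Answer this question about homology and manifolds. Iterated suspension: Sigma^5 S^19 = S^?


Each suspension raises dimension by 1: Sigma S^n = S^{n+1}.
Sigma^5 S^19 = S^{19+5} = S^24

24


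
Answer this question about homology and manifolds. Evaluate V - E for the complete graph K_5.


K_5: V = 5, E = C(5,2) = 10.
chi = V - E = 5 - 10 = -5

-5


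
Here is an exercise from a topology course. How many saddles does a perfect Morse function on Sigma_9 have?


A perfect Morse function has m_k = b_k.
For Sigma_9: b_0=1, b_1=2g=18, b_2=1.
Saddles m_1 = 2g = 18

18


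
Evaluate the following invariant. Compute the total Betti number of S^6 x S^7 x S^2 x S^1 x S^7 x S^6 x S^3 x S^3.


Total Betti number is multiplicative under products.
Each S^d (d>=1) has total Betti number 2.
There are 8 sphere factors.
Total = 2^8 = 256

256


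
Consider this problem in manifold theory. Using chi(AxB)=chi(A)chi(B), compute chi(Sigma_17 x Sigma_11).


chi(Sigma_17) = 2 - 2*17 = -32
chi(Sigma_11) = 2 - 2*11 = -20
chi(product) = (-32) * (-20) = 640

640


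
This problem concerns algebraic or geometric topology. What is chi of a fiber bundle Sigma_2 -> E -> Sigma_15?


For a fiber bundle F -> E -> B (with CW structure): chi(E) = chi(B) * chi(F).
chi(Sigma_15) = -28, chi(Sigma_2) = -2.
chi(E) = (-28) * (-2) = 56

56


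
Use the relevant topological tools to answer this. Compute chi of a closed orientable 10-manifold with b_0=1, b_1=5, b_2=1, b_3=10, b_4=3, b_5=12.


By Poincare duality b_k = b_{10-k}, so full Betti numbers: b_0=1, b_1=5, b_2=1, b_3=10, b_4=3, b_5=12, b_6=3, b_7=10, b_8=1, b_9=5, b_10=1.
chi = sum (-1)^k b_k = -32

-32


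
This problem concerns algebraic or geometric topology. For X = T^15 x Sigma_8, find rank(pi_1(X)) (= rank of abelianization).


pi_1(A x B) = pi_1(A) x pi_1(B); rank of abelianization = b_1.
b_1(T^15) = 15, b_1(Sigma_8) = 2*8 = 16.
b_1(product) = 15 + 16 = 31

31


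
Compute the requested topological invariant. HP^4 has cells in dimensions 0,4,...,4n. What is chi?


HP^4 has one cell in each dimension 0, 4, ..., 4*4 (4+1 cells, all even-dim).
chi = 4 + 1 = 5

5


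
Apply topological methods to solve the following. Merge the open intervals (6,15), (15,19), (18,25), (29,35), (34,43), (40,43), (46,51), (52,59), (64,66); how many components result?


Sort and merge overlapping open intervals.
Merged: (6,15), (15,25), (29,43), (46,51), (52,59), (64,66).
Number of components = 6

6


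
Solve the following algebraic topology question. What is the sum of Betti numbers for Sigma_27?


For Sigma_27: b_0 = 1, b_1 = 2g = 54, b_2 = 1.
Total = 1 + 54 + 1 = 56

56


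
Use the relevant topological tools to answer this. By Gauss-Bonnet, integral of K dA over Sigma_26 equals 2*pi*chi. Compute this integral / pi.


Gauss-Bonnet: integral K dA = 2*pi*chi(M).
chi(Sigma_26) = 2 - 2*26 = -50.
(integral K dA)/pi = 2*chi = 2*(-50) = -100

-100


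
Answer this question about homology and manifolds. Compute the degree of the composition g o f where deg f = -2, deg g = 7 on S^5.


Degree is multiplicative under composition: deg(g o f) = deg(g) * deg(f).
= 7 * -2 = -14

-14


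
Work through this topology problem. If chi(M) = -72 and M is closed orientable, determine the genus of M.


chi = 2 - 2g for closed orientable surfaces.
-72 = 2 - 2g
2g = 2 - (-72) = 74
g = 37

37


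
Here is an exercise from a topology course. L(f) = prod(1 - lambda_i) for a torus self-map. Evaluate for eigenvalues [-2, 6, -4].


For a torus self-map: L(f) = det(I - A) where A acts on H_1.
L(f) = (1--2) * (1-6) * (1--4) = 3 * -5 * 5 = -75

-75


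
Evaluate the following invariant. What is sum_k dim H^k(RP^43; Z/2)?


H^k(RP^43; Z/2) = Z/2 for each 0 <= k <= 43.
Total dimension = 43 + 1 = 44

44


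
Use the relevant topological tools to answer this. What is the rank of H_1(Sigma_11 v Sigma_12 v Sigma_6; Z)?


For a wedge X v Y: reduced H_k(X v Y) = H_k(X) + H_k(Y).
Each Sigma_g contributes b_1 = 2g.
b_1 = 22 + 24 + 12 = 58

58


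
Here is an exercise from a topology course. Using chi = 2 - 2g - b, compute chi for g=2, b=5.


For a compact orientable surface with genus g and b boundary components: chi = 2 - 2g - b.
chi = 2 - 2*2 - 5 = 2 - 4 - 5 = -7

-7


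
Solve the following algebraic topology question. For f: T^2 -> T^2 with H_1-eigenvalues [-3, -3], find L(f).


For a torus self-map: L(f) = det(I - A) where A acts on H_1.
L(f) = (1--3) * (1--3) = 4 * 4 = 16

16


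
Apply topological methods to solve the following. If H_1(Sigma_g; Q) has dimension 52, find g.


For a closed orientable surface: b_1 = 2g.
52 = 2g
g = 52 / 2 = 26

26


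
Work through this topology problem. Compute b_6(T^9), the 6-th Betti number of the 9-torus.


By the Kunneth formula, b_k(T^n) = C(n,k).
b_6(T^9) = C(9,6).
C(9,6) = 9!/(6!*3!) = 84

84


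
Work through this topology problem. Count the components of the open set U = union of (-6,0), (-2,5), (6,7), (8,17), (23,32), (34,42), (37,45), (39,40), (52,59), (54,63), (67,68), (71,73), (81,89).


Sort and merge overlapping open intervals.
Merged: (-6,5), (6,7), (8,17), (23,32), (34,45), (52,63), (67,68), (71,73), (81,89).
Number of components = 9

9


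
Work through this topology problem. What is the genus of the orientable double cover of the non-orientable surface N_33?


chi(N_33) = 2 - 33 = -31.
Double cover: chi(Sigma_g) = 2 * chi(N_33) = 2*(-31) = -62.
2 - 2g = -62, so g = (2 - (-62))/2 = 64/2 = 32

32


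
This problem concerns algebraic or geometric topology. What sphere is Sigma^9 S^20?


Each suspension raises dimension by 1: Sigma S^n = S^{n+1}.
Sigma^9 S^20 = S^{20+9} = S^29

29


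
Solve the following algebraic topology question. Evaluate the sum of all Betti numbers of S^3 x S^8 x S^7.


Total Betti number is multiplicative under products.
Each S^d (d>=1) has total Betti number 2.
There are 3 sphere factors.
Total = 2^3 = 8

8


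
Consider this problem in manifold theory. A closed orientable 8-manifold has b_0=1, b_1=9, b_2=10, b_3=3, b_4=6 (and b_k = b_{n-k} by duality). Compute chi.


By Poincare duality b_k = b_{8-k}, so full Betti numbers: b_0=1, b_1=9, b_2=10, b_3=3, b_4=6, b_5=3, b_6=10, b_7=9, b_8=1.
chi = sum (-1)^k b_k = 4

4


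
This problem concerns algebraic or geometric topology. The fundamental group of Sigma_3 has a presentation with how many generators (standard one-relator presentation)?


Standard presentation: pi_1(Sigma_g) = <a_1,b_1,...,a_g,b_g | [a_1,b_1]...[a_g,b_g] = 1>.
Number of generators = 2g = 2*3 = 6

6


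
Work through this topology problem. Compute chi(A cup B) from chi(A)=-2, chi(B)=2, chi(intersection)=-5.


chi(A cup B) = chi(A) + chi(B) - chi(A cap B)
= -2 + (2) - (-5)
= 5

5


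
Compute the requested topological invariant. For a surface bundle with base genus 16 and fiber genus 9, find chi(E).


For a fiber bundle F -> E -> B (with CW structure): chi(E) = chi(B) * chi(F).
chi(Sigma_16) = -30, chi(Sigma_9) = -16.
chi(E) = (-30) * (-16) = 480

480


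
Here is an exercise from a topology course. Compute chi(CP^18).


CP^18 has one cell in each even dimension 0, 2, ..., 2*18 (18+1 cells total).
All cells are even-dimensional, so chi = number of cells.
chi = 18 + 1 = 19

19


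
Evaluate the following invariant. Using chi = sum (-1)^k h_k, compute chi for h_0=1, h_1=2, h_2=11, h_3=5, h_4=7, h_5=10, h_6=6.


Handles of index k contribute (-1)^k to chi (same as CW cells).
chi = (1) + (-2) + (11) + (-5) + (7) + (-10) + (6) = 8

8


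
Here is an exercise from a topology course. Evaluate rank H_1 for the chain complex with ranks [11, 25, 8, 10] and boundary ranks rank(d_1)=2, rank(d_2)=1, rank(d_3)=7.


rank H_k = rank(ker d_k) - rank(im d_{k+1}).
rank(ker d_1) = rank(C_1) - rank(d_1) = 25 - 2 = 23.
rank(im d_{1+1}) = 1.
rank H_1 = 23 - 1 = 22

22


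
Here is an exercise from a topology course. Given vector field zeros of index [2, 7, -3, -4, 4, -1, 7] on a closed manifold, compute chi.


Poincare-Hopf: chi(M) = sum of indices of zeros.
chi = (2) + (7) + (-3) + (-4) + (4) + (-1) + (7) = 12

12


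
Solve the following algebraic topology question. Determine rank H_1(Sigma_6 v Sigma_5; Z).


For a wedge: H_1(A v B) = H_1(A) + H_1(B).
b_1(Sigma_6) = 12, b_1(Sigma_5) = 10.
b_1 = 12 + 10 = 22

22


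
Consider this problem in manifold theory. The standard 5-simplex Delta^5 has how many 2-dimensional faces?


Delta^5 has 5+1 vertices. A 2-face is a choice of 2+1 vertices.
f_2 = C(5+1, 2+1) = C(6,3) = 20

20


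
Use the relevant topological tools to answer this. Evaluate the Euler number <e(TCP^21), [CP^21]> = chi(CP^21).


For any closed oriented manifold, <e(TM),[M]> = chi(M).
chi(CP^21) = 21+1 = 22

22


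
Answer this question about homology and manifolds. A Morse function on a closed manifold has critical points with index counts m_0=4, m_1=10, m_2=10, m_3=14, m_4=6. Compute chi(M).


Morse theory: chi(M) = sum_k (-1)^k m_k where m_k = #(index-k critical points).
= (4) + (-10) + (10) + (-14) + (6) = -4

-4


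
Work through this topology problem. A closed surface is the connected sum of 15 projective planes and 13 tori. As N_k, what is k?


Since a >= 1, the sum is non-orientable; each T^2 can be replaced by RP^2 # RP^2 (since T^2#RP^2 = 3RP^2).
Total crosscaps k = 15 + 2*13 = 41.
Check via chi: chi = 15*1 + 13*0 - (15+13-1)*2 = -39 = 2 - k = -39. Consistent.

41


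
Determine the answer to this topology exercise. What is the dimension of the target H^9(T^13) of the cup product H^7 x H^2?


Cup product: H^p x H^q -> H^{p+q}; here p+q = 7+2 = 9.
rank H^k(T^n) = C(n,k).
C(13,9) = 715

715


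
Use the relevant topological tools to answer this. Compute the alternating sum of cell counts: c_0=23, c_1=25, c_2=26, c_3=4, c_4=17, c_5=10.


chi = sum_k (-1)^k c_k.
= (-1)^0*23 + (-1)^1*25 + (-1)^2*26 + (-1)^3*4 + (-1)^4*17 + (-1)^5*10
= (23) + (-25) + (26) + (-4) + (17) + (-10)
= 27

27


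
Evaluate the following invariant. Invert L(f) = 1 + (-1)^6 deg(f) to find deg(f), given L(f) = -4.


L(f) = 1 + (-1)^6 deg(f) on S^6.
-4 = 1 + (-1)^6 * deg(f)
(-1)^6 * deg(f) = -5
deg(f) = -5

-5


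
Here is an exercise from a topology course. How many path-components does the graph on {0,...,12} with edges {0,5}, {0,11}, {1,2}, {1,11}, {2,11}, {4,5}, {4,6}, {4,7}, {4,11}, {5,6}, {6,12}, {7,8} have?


Run DFS/union-find over 13 vertices.
V = 13, E = 12.
Number of components = 4

4


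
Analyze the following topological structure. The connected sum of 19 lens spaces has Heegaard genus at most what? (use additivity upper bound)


Heegaard genus satisfies g(A#B) <= g(A) + g(B).
Each lens space has g = 1.
Upper bound: 19 * 1 = 19

19


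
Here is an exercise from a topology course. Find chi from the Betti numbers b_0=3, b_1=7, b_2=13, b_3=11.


chi = sum_k (-1)^k b_k.
= (3) + (-7) + (13) + (-11)
= -2

-2


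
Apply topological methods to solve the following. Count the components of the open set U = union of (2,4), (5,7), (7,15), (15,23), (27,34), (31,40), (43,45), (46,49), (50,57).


Sort and merge overlapping open intervals.
Merged: (2,4), (5,7), (7,15), (15,23), (27,40), (43,45), (46,49), (50,57).
Number of components = 8

8


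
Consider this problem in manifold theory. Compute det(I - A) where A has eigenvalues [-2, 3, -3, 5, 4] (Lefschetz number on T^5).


For a torus self-map: L(f) = det(I - A) where A acts on H_1.
L(f) = (1--2) * (1-3) * (1--3) * (1-5) * (1-4) = 3 * -2 * 4 * -4 * -3 = -288

-288


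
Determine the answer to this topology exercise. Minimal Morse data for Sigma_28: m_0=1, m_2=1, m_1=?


A perfect Morse function has m_k = b_k.
For Sigma_28: b_0=1, b_1=2g=56, b_2=1.
Saddles m_1 = 2g = 56

56


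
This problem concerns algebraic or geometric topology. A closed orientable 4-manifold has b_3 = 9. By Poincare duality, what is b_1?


Poincare duality for closed orientable n-manifolds: b_k = b_{n-k}.
Here n = 4, so b_1 = b_3 = 9

9


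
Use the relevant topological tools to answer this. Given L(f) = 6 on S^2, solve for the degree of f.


L(f) = 1 + (-1)^2 deg(f) on S^2.
6 = 1 + (-1)^2 * deg(f)
(-1)^2 * deg(f) = 5
deg(f) = 5

5


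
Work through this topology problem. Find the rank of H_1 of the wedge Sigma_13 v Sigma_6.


For a wedge: H_1(A v B) = H_1(A) + H_1(B).
b_1(Sigma_13) = 26, b_1(Sigma_6) = 12.
b_1 = 26 + 12 = 38

38


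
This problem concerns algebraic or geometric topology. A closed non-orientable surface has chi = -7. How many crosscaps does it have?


chi = 2 - k for closed non-orientable surfaces with k crosscaps.
-7 = 2 - k
k = 2 - (-7) = 9

9


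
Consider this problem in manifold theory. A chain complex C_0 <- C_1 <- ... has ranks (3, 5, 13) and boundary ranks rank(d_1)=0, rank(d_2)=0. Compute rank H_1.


rank H_k = rank(ker d_k) - rank(im d_{k+1}).
rank(ker d_1) = rank(C_1) - rank(d_1) = 5 - 0 = 5.
rank(im d_{1+1}) = 0.
rank H_1 = 5 - 0 = 5

5


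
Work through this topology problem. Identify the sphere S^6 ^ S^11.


S^m ^ S^n = S^{m+n}.
k = 6 + 11 = 17

17


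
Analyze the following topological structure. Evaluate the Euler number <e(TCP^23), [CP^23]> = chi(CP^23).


For any closed oriented manifold, <e(TM),[M]> = chi(M).
chi(CP^23) = 23+1 = 24

24


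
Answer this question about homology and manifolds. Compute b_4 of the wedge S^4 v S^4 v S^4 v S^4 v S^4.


For a wedge of spheres, H_k (k>0) is free on one generator per sphere of dimension k.
Spheres of dimension 4: count = 5.
b_4 = 5

5


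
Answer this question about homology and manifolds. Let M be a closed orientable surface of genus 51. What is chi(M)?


For a closed orientable surface of genus g: chi = 2 - 2g.
Here g = 51.
chi = 2 - 2*51 = 2 - 102 = -100

-100


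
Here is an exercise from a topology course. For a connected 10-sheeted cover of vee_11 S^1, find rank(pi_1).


Nielsen-Schreier: an index-n subgroup of F_r is free of rank 1 + n(r-1).
Equivalently: chi(cover) = n*chi(base); chi(vee_r S^1) = 1 - 11 = -10.
chi(E) = 10*(-10) = -100; rank = 1 - chi(E) = 1 - (-100) = 101.
rank = 1 + 10*(11-1) = 1 + 100 = 101

101


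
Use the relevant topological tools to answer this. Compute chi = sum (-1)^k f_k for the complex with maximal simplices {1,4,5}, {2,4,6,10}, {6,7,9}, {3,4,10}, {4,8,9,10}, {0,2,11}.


Enumerate all faces; f-vector: f_0=12, f_1=22, f_2=12, f_3=2.
chi = sum (-1)^k f_k = 0

0


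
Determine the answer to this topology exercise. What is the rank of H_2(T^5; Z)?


By the Kunneth formula, b_k(T^n) = C(n,k).
b_2(T^5) = C(5,2).
C(5,2) = 5!/(2!*3!) = 10

10


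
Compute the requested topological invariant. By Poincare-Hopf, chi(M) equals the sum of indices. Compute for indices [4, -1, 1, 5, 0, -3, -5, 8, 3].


Poincare-Hopf: chi(M) = sum of indices of zeros.
chi = (4) + (-1) + (1) + (5) + (0) + (-3) + (-5) + (8) + (3) = 12

12


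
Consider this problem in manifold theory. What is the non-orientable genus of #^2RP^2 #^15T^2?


Since a >= 1, the sum is non-orientable; each T^2 can be replaced by RP^2 # RP^2 (since T^2#RP^2 = 3RP^2).
Total crosscaps k = 2 + 2*15 = 32.
Check via chi: chi = 2*1 + 15*0 - (2+15-1)*2 = -30 = 2 - k = -30. Consistent.

32


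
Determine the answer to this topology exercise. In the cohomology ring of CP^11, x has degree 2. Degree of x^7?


|x| = 2 in H^*(CP^n).
|x^7| = 7 * |x| = 7 * 2 = 14

14


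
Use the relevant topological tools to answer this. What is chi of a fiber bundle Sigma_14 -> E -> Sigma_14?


For a fiber bundle F -> E -> B (with CW structure): chi(E) = chi(B) * chi(F).
chi(Sigma_14) = -26, chi(Sigma_14) = -26.
chi(E) = (-26) * (-26) = 676

676


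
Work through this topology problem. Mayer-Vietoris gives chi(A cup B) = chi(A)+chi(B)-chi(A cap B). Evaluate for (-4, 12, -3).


chi(A cup B) = chi(A) + chi(B) - chi(A cap B)
= -4 + (12) - (-3)
= 11

11


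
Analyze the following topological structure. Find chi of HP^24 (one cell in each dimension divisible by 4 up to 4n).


HP^24 has one cell in each dimension 0, 4, ..., 4*24 (24+1 cells, all even-dim).
chi = 24 + 1 = 25

25


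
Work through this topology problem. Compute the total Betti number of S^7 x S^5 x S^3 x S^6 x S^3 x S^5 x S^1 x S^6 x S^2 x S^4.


Total Betti number is multiplicative under products.
Each S^d (d>=1) has total Betti number 2.
There are 10 sphere factors.
Total = 2^10 = 1024

1024


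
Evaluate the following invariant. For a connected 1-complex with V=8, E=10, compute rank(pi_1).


For a connected graph: rank(pi_1) = b_1 = E - V + 1 = 1 - chi.
chi = V - E = 8 - 10 = -2.
rank = 1 - (-2) = 10 - 8 + 1 = 3

3


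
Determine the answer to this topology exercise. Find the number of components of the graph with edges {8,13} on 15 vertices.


Run DFS/union-find over 15 vertices.
V = 15, E = 1.
Number of components = 14

14


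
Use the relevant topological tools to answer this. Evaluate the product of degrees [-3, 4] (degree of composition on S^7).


Degree is multiplicative: deg(composition) = product of degrees.
= (-3) * (4) = -12

-12


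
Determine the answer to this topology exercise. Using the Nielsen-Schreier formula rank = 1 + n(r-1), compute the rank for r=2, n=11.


Nielsen-Schreier: an index-n subgroup of F_r is free of rank 1 + n(r-1).
Equivalently: chi(cover) = n*chi(base); chi(vee_r S^1) = 1 - 2 = -1.
chi(E) = 11*(-1) = -11; rank = 1 - chi(E) = 1 - (-11) = 12.
rank = 1 + 11*(2-1) = 1 + 11 = 12

12


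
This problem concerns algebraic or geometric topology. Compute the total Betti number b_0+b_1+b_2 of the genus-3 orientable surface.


For Sigma_3: b_0 = 1, b_1 = 2g = 6, b_2 = 1.
Total = 1 + 6 + 1 = 8

8


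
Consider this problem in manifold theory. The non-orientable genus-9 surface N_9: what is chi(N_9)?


For a non-orientable closed surface with k crosscaps: chi = 2 - k.
Here k = 9.
chi = 2 - 9 = -7

-7


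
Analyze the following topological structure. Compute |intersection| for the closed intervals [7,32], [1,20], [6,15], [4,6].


Intersection = [max(a_i), min(b_i)] = [7, 6].
Since 7 > 6, the intersection is empty.
Length = 0

0


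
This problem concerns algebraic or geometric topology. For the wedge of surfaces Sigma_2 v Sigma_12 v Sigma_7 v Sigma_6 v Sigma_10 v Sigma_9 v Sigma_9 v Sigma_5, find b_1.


For a wedge X v Y: reduced H_k(X v Y) = H_k(X) + H_k(Y).
Each Sigma_g contributes b_1 = 2g.
b_1 = 4 + 24 + 14 + 12 + 20 + 18 + 18 + 10 = 120

120


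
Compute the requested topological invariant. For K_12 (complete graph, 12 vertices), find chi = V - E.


K_12: V = 12, E = C(12,2) = 66.
chi = V - E = 12 - 66 = -54

-54


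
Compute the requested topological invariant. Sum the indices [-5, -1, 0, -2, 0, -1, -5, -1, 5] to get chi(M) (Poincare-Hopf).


Poincare-Hopf: chi(M) = sum of indices of zeros.
chi = (-5) + (-1) + (0) + (-2) + (0) + (-1) + (-5) + (-1) + (5) = -10

-10


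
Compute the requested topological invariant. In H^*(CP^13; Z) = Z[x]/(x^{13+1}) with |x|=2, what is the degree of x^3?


|x| = 2 in H^*(CP^n).
|x^3| = 3 * |x| = 3 * 2 = 6

6


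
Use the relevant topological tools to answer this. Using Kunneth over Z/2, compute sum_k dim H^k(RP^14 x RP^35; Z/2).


dim H^*(RP^n; Z/2) = n+1 (one Z/2 in each degree 0..n).
Total Betti number is multiplicative.
Total = (14+1) * (35+1) = 15 * 36 = 540

540


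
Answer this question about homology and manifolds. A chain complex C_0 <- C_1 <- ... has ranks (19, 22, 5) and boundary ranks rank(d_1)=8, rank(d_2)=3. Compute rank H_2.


rank H_k = rank(ker d_k) - rank(im d_{k+1}).
rank(ker d_2) = rank(C_2) - rank(d_2) = 5 - 3 = 2.
rank(im d_{2+1}) = 0.
rank H_2 = 2 - 0 = 2

2


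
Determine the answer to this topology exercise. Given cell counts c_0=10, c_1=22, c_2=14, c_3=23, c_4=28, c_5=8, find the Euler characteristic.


chi = sum_k (-1)^k c_k.
= (-1)^0*10 + (-1)^1*22 + (-1)^2*14 + (-1)^3*23 + (-1)^4*28 + (-1)^5*8
= (10) + (-22) + (14) + (-23) + (28) + (-8)
= -1

-1


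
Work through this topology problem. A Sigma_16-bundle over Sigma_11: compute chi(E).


For a fiber bundle F -> E -> B (with CW structure): chi(E) = chi(B) * chi(F).
chi(Sigma_11) = -20, chi(Sigma_16) = -30.
chi(E) = (-20) * (-30) = 600

600


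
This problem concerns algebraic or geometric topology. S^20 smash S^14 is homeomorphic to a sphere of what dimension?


S^m ^ S^n = S^{m+n}.
k = 20 + 14 = 34

34


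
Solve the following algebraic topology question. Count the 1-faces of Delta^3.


Delta^3 has 3+1 vertices. A 1-face is a choice of 1+1 vertices.
f_1 = C(3+1, 1+1) = C(4,2) = 6

6


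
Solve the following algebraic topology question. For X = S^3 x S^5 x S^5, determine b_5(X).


Each S^d has Poincare polynomial 1 + t^d.
The product S^3 x S^5 x S^5 has Poincare polynomial prod(1+t^d_i).
Expanding: b_0=1, b_3=1, b_5=2, b_8=2, b_10=1, b_13=1.
b_5 = 2

2


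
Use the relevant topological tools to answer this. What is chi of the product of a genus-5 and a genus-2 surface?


chi(Sigma_5) = 2 - 2*5 = -8
chi(Sigma_2) = 2 - 2*2 = -2
chi(product) = (-8) * (-2) = 16

16


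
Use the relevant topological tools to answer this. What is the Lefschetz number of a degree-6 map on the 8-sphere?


On S^8: L(f) = tr(f_0*) + (-1)^8 tr(f_8*) = 1 + (-1)^8 * deg(f).
L(f) = 1 + (-1)^8 * 6 = 1 + 6 = 7

7


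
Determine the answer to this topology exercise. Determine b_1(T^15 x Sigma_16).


pi_1(A x B) = pi_1(A) x pi_1(B); rank of abelianization = b_1.
b_1(T^15) = 15, b_1(Sigma_16) = 2*16 = 32.
b_1(product) = 15 + 32 = 47

47


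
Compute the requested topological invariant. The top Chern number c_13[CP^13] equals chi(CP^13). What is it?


For any closed oriented manifold, <e(TM),[M]> = chi(M).
chi(CP^13) = 13+1 = 14

14


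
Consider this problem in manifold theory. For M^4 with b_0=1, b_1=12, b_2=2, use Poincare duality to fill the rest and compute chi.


By Poincare duality b_k = b_{4-k}, so full Betti numbers: b_0=1, b_1=12, b_2=2, b_3=12, b_4=1.
chi = sum (-1)^k b_k = -20

-20


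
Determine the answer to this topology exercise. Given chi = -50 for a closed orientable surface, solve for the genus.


chi = 2 - 2g for closed orientable surfaces.
-50 = 2 - 2g
2g = 2 - (-50) = 52
g = 26

26


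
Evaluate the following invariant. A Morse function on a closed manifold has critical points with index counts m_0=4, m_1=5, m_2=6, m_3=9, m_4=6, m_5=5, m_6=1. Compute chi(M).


Morse theory: chi(M) = sum_k (-1)^k m_k where m_k = #(index-k critical points).
= (4) + (-5) + (6) + (-9) + (6) + (-5) + (1) = -2

-2


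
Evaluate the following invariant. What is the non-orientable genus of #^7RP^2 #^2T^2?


Since a >= 1, the sum is non-orientable; each T^2 can be replaced by RP^2 # RP^2 (since T^2#RP^2 = 3RP^2).
Total crosscaps k = 7 + 2*2 = 11.
Check via chi: chi = 7*1 + 2*0 - (7+2-1)*2 = -9 = 2 - k = -9. Consistent.

11


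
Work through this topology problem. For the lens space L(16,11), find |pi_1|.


pi_1(L(p,q)) = Z/pZ for any q coprime to p.
|pi_1(L(16,11))| = 16

16


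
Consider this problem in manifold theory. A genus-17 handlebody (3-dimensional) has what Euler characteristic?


A genus-g handlebody deformation retracts to a wedge of g circles.
chi(vee_g S^1) = 1 - g.
chi(H_17) = 1 - 17 = -16

-16
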